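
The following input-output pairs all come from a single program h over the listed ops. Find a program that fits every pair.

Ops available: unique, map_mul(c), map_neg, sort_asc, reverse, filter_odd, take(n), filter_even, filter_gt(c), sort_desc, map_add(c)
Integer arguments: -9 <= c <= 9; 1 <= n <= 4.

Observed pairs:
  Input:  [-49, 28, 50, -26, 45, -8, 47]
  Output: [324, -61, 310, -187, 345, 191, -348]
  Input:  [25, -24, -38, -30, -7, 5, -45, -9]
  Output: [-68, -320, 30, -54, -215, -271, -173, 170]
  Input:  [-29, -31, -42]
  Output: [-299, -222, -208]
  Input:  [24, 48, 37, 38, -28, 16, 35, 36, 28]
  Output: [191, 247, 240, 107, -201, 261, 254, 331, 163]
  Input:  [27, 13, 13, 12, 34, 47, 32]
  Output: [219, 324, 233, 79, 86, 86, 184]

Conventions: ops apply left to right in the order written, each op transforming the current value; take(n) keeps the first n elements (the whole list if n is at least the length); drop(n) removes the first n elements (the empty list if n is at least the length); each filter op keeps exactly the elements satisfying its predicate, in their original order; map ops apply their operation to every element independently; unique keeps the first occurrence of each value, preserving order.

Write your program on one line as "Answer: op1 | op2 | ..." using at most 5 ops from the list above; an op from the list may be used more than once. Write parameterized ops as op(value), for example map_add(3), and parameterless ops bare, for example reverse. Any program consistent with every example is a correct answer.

map_mul(-7) | reverse | map_neg | map_add(-5)

Check, running the answer program on each example:
  [-49, 28, 50, -26, 45, -8, 47] -> [343, -196, -350, 182, -315, 56, -329] -> [-329, 56, -315, 182, -350, -196, 343] -> [329, -56, 315, -182, 350, 196, -343] -> [324, -61, 310, -187, 345, 191, -348]
  [25, -24, -38, -30, -7, 5, -45, -9] -> [-175, 168, 266, 210, 49, -35, 315, 63] -> [63, 315, -35, 49, 210, 266, 168, -175] -> [-63, -315, 35, -49, -210, -266, -168, 175] -> [-68, -320, 30, -54, -215, -271, -173, 170]
  [-29, -31, -42] -> [203, 217, 294] -> [294, 217, 203] -> [-294, -217, -203] -> [-299, -222, -208]
  [24, 48, 37, 38, -28, 16, 35, 36, 28] -> [-168, -336, -259, -266, 196, -112, -245, -252, -196] -> [-196, -252, -245, -112, 196, -266, -259, -336, -168] -> [196, 252, 245, 112, -196, 266, 259, 336, 168] -> [191, 247, 240, 107, -201, 261, 254, 331, 163]
  [27, 13, 13, 12, 34, 47, 32] -> [-189, -91, -91, -84, -238, -329, -224] -> [-224, -329, -238, -84, -91, -91, -189] -> [224, 329, 238, 84, 91, 91, 189] -> [219, 324, 233, 79, 86, 86, 184]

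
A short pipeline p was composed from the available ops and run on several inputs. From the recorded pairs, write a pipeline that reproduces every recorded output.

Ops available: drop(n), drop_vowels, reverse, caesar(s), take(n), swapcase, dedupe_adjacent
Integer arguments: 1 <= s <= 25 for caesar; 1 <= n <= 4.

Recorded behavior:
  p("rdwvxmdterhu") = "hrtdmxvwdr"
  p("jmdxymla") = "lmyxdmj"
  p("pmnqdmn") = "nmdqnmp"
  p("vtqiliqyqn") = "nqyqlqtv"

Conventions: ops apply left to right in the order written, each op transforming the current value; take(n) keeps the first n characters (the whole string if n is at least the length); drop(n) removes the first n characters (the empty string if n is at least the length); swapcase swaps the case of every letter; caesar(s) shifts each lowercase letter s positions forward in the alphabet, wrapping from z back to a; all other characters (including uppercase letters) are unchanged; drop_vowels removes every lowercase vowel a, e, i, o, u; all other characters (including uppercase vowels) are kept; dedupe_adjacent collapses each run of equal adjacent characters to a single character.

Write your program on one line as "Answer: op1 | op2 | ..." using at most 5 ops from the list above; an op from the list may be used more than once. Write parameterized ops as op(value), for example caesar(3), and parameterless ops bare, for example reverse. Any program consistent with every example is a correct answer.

swapcase | reverse | swapcase | drop_vowels

Check, running the answer program on each example:
  "rdwvxmdterhu" -> "RDWVXMDTERHU" -> "UHRETDMXVWDR" -> "uhretdmxvwdr" -> "hrtdmxvwdr"
  "jmdxymla" -> "JMDXYMLA" -> "ALMYXDMJ" -> "almyxdmj" -> "lmyxdmj"
  "pmnqdmn" -> "PMNQDMN" -> "NMDQNMP" -> "nmdqnmp" -> "nmdqnmp"
  "vtqiliqyqn" -> "VTQILIQYQN" -> "NQYQILIQTV" -> "nqyqiliqtv" -> "nqyqlqtv"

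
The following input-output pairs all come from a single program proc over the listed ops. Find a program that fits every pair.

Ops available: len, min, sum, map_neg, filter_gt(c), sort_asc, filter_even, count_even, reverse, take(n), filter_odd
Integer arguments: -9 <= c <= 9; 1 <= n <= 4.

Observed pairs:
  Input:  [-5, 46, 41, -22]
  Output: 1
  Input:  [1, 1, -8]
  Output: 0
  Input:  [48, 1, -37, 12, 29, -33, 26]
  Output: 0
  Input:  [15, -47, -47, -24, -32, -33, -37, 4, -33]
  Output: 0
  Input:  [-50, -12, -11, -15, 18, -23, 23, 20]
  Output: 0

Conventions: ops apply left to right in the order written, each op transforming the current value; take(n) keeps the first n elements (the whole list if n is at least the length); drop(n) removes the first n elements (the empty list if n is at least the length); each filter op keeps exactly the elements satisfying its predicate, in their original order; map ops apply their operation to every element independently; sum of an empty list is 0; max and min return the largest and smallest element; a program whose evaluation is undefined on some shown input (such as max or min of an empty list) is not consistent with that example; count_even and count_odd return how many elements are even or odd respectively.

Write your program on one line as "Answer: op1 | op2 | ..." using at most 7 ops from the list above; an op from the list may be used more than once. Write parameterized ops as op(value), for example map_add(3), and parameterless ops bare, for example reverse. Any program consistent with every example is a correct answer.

sort_asc | filter_odd | take(2) | filter_gt(-9) | filter_gt(8) | len

Check, running the answer program on each example:
  [-5, 46, 41, -22] -> [-22, -5, 41, 46] -> [-5, 41] -> [-5, 41] -> [-5, 41] -> [41] -> 1
  [1, 1, -8] -> [-8, 1, 1] -> [1, 1] -> [1, 1] -> [1, 1] -> [] -> 0
  [48, 1, -37, 12, 29, -33, 26] -> [-37, -33, 1, 12, 26, 29, 48] -> [-37, -33, 1, 29] -> [-37, -33] -> [] -> [] -> 0
  [15, -47, -47, -24, -32, -33, -37, 4, -33] -> [-47, -47, -37, -33, -33, -32, -24, 4, 15] -> [-47, -47, -37, -33, -33, 15] -> [-47, -47] -> [] -> [] -> 0
  [-50, -12, -11, -15, 18, -23, 23, 20] -> [-50, -23, -15, -12, -11, 18, 20, 23] -> [-23, -15, -11, 23] -> [-23, -15] -> [] -> [] -> 0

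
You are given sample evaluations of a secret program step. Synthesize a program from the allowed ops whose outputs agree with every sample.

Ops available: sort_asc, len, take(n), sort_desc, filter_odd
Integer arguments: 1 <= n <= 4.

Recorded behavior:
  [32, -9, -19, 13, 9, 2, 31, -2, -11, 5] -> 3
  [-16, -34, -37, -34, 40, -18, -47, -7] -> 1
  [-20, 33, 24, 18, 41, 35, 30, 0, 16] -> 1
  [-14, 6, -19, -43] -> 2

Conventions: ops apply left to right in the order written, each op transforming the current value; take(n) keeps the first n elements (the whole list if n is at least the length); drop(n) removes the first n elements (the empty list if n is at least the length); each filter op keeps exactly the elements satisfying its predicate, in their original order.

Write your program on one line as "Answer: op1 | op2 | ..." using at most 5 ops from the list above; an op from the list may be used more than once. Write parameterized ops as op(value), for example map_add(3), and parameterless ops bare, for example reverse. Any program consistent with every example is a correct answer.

take(4) | sort_asc | sort_desc | filter_odd | len

Check, running the answer program on each example:
  [32, -9, -19, 13, 9, 2, 31, -2, -11, 5] -> [32, -9, -19, 13] -> [-19, -9, 13, 32] -> [32, 13, -9, -19] -> [13, -9, -19] -> 3
  [-16, -34, -37, -34, 40, -18, -47, -7] -> [-16, -34, -37, -34] -> [-37, -34, -34, -16] -> [-16, -34, -34, -37] -> [-37] -> 1
  [-20, 33, 24, 18, 41, 35, 30, 0, 16] -> [-20, 33, 24, 18] -> [-20, 18, 24, 33] -> [33, 24, 18, -20] -> [33] -> 1
  [-14, 6, -19, -43] -> [-14, 6, -19, -43] -> [-43, -19, -14, 6] -> [6, -14, -19, -43] -> [-19, -43] -> 2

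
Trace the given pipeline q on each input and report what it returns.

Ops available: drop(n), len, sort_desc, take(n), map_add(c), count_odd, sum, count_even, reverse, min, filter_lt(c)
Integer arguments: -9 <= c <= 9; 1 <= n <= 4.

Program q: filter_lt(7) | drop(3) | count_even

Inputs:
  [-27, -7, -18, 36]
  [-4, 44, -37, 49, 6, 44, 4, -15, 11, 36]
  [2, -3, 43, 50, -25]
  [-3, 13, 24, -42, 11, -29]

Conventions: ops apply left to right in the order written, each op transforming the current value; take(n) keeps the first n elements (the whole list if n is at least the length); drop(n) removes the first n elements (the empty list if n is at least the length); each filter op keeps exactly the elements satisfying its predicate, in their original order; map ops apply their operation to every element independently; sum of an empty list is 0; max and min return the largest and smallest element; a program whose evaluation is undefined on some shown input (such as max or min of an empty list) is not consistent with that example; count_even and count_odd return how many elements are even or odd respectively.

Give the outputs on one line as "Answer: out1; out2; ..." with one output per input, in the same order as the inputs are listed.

Execution, op by op:
  [-27, -7, -18, 36] -> [-27, -7, -18] -> [] -> 0
  [-4, 44, -37, 49, 6, 44, 4, -15, 11, 36] -> [-4, -37, 6, 4, -15] -> [4, -15] -> 1
  [2, -3, 43, 50, -25] -> [2, -3, -25] -> [] -> 0
  [-3, 13, 24, -42, 11, -29] -> [-3, -42, -29] -> [] -> 0

0; 1; 0; 0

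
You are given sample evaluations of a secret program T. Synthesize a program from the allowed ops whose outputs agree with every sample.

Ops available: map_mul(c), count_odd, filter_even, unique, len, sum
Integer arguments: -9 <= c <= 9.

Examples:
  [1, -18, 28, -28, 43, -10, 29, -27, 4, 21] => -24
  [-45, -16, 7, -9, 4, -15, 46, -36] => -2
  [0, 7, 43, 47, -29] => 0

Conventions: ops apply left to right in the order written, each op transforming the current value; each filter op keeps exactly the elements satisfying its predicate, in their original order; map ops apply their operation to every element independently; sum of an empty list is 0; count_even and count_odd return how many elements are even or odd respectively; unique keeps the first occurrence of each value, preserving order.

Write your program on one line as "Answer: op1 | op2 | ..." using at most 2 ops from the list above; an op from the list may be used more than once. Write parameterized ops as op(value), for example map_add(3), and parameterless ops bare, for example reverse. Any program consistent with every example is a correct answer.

filter_even | sum

Check, running the answer program on each example:
  [1, -18, 28, -28, 43, -10, 29, -27, 4, 21] -> [-18, 28, -28, -10, 4] -> -24
  [-45, -16, 7, -9, 4, -15, 46, -36] -> [-16, 4, 46, -36] -> -2
  [0, 7, 43, 47, -29] -> [0] -> 0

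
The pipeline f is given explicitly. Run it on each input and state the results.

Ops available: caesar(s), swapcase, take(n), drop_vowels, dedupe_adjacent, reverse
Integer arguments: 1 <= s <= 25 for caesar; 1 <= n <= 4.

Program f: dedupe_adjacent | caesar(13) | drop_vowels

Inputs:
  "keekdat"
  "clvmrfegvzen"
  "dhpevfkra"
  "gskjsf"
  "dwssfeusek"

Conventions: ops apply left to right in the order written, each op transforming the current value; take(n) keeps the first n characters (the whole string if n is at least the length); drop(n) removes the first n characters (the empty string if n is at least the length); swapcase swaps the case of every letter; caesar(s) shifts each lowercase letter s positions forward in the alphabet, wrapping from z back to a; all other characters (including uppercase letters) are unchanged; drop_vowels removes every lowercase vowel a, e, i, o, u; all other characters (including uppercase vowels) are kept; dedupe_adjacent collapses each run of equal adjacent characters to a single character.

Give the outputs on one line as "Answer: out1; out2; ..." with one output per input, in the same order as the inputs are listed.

"xrxqng"; "pyzsrtmr"; "qcrsxn"; "tfxwfs"; "qjfsrhfrx"

Execution, op by op:
  "keekdat" -> "kekdat" -> "xrxqng" -> "xrxqng"
  "clvmrfegvzen" -> "clvmrfegvzen" -> "pyizesrtimra" -> "pyzsrtmr"
  "dhpevfkra" -> "dhpevfkra" -> "qucrisxen" -> "qcrsxn"
  "gskjsf" -> "gskjsf" -> "tfxwfs" -> "tfxwfs"
  "dwssfeusek" -> "dwsfeusek" -> "qjfsrhfrx" -> "qjfsrhfrx"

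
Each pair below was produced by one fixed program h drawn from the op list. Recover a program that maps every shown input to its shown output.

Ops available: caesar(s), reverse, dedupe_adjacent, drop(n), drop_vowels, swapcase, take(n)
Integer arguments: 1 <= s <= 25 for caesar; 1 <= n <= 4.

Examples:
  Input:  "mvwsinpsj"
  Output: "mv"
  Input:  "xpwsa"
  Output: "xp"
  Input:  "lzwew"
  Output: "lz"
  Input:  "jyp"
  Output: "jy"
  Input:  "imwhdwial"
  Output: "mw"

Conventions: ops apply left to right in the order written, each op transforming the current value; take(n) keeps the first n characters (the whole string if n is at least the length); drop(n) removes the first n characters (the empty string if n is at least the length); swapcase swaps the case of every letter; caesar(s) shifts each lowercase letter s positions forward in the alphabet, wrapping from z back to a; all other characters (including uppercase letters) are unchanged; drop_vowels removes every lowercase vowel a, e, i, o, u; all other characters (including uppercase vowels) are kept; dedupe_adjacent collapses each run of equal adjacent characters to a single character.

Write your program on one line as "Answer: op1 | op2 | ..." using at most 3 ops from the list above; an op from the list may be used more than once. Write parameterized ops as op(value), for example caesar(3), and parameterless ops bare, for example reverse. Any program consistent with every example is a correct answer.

drop_vowels | dedupe_adjacent | take(2)

Check, running the answer program on each example:
  "mvwsinpsj" -> "mvwsnpsj" -> "mvwsnpsj" -> "mv"
  "xpwsa" -> "xpws" -> "xpws" -> "xp"
  "lzwew" -> "lzww" -> "lzw" -> "lz"
  "jyp" -> "jyp" -> "jyp" -> "jy"
  "imwhdwial" -> "mwhdwl" -> "mwhdwl" -> "mw"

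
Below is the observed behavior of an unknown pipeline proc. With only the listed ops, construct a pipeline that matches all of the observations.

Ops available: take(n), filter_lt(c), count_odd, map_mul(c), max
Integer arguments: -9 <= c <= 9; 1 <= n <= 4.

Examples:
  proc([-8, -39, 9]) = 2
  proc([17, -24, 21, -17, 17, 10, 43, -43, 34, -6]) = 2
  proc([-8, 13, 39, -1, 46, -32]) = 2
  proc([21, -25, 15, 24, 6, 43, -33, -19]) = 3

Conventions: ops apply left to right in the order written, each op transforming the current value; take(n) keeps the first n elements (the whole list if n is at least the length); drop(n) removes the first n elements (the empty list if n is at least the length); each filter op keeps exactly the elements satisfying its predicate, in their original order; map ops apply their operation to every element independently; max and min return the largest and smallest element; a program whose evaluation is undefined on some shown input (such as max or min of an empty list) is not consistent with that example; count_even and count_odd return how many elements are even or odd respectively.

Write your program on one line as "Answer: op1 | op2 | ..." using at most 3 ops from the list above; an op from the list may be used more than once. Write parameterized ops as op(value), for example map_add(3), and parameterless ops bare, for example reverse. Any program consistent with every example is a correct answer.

take(3) | map_mul(-1) | count_odd

Check, running the answer program on each example:
  [-8, -39, 9] -> [-8, -39, 9] -> [8, 39, -9] -> 2
  [17, -24, 21, -17, 17, 10, 43, -43, 34, -6] -> [17, -24, 21] -> [-17, 24, -21] -> 2
  [-8, 13, 39, -1, 46, -32] -> [-8, 13, 39] -> [8, -13, -39] -> 2
  [21, -25, 15, 24, 6, 43, -33, -19] -> [21, -25, 15] -> [-21, 25, -15] -> 3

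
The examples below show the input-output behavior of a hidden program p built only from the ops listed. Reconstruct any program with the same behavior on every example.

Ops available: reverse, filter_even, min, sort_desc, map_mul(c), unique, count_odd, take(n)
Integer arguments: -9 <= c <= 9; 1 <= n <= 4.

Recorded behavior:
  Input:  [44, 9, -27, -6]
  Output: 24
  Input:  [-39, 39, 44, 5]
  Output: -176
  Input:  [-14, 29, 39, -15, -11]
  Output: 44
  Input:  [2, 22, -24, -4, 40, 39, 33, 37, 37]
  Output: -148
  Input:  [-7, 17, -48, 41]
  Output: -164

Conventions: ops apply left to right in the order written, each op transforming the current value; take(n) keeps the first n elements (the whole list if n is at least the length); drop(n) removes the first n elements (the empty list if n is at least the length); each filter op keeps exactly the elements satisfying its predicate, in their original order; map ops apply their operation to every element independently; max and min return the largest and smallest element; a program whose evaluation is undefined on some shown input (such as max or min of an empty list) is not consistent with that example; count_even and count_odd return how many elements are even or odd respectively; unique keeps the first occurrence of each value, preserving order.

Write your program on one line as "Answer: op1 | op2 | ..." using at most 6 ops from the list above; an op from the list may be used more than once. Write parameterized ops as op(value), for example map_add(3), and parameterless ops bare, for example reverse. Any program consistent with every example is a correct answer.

reverse | take(2) | unique | map_mul(-4) | min

Check, running the answer program on each example:
  [44, 9, -27, -6] -> [-6, -27, 9, 44] -> [-6, -27] -> [-6, -27] -> [24, 108] -> 24
  [-39, 39, 44, 5] -> [5, 44, 39, -39] -> [5, 44] -> [5, 44] -> [-20, -176] -> -176
  [-14, 29, 39, -15, -11] -> [-11, -15, 39, 29, -14] -> [-11, -15] -> [-11, -15] -> [44, 60] -> 44
  [2, 22, -24, -4, 40, 39, 33, 37, 37] -> [37, 37, 33, 39, 40, -4, -24, 22, 2] -> [37, 37] -> [37] -> [-148] -> -148
  [-7, 17, -48, 41] -> [41, -48, 17, -7] -> [41, -48] -> [41, -48] -> [-164, 192] -> -164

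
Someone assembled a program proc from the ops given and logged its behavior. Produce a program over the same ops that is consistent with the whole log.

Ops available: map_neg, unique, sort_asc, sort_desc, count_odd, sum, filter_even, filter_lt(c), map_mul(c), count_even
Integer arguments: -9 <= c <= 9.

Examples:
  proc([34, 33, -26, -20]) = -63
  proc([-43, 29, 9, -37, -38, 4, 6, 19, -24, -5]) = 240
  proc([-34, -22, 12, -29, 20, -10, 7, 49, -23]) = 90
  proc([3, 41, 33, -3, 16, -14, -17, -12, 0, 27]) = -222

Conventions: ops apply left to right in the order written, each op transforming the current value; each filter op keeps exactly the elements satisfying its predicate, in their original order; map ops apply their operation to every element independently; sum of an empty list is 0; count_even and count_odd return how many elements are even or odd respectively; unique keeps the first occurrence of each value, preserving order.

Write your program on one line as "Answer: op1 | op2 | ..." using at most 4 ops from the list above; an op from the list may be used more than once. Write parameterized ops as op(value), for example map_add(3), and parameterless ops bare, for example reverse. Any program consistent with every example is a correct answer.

sort_desc | map_mul(-3) | sum

Check, running the answer program on each example:
  [34, 33, -26, -20] -> [34, 33, -20, -26] -> [-102, -99, 60, 78] -> -63
  [-43, 29, 9, -37, -38, 4, 6, 19, -24, -5] -> [29, 19, 9, 6, 4, -5, -24, -37, -38, -43] -> [-87, -57, -27, -18, -12, 15, 72, 111, 114, 129] -> 240
  [-34, -22, 12, -29, 20, -10, 7, 49, -23] -> [49, 20, 12, 7, -10, -22, -23, -29, -34] -> [-147, -60, -36, -21, 30, 66, 69, 87, 102] -> 90
  [3, 41, 33, -3, 16, -14, -17, -12, 0, 27] -> [41, 33, 27, 16, 3, 0, -3, -12, -14, -17] -> [-123, -99, -81, -48, -9, 0, 9, 36, 42, 51] -> -222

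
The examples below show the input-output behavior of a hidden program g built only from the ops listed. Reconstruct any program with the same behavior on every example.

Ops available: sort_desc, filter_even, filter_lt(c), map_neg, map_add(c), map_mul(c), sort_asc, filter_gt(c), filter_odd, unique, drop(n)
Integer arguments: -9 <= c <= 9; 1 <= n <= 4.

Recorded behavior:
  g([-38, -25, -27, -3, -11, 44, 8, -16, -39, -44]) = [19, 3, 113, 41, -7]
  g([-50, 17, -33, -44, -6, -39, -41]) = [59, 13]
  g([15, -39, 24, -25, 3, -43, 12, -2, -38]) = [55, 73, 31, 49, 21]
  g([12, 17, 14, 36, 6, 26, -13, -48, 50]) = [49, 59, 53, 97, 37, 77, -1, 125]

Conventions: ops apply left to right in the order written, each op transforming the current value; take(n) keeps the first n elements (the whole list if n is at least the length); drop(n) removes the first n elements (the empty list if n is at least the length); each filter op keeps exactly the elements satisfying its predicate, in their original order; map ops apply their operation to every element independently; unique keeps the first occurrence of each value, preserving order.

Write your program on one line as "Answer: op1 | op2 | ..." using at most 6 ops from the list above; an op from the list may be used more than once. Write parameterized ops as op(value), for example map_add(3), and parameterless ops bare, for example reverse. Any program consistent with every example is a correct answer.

map_add(9) | filter_gt(-8) | map_neg | map_add(-7) | map_mul(-2) | map_add(-7)

Check, running the answer program on each example:
  [-38, -25, -27, -3, -11, 44, 8, -16, -39, -44] -> [-29, -16, -18, 6, -2, 53, 17, -7, -30, -35] -> [6, -2, 53, 17, -7] -> [-6, 2, -53, -17, 7] -> [-13, -5, -60, -24, 0] -> [26, 10, 120, 48, 0] -> [19, 3, 113, 41, -7]
  [-50, 17, -33, -44, -6, -39, -41] -> [-41, 26, -24, -35, 3, -30, -32] -> [26, 3] -> [-26, -3] -> [-33, -10] -> [66, 20] -> [59, 13]
  [15, -39, 24, -25, 3, -43, 12, -2, -38] -> [24, -30, 33, -16, 12, -34, 21, 7, -29] -> [24, 33, 12, 21, 7] -> [-24, -33, -12, -21, -7] -> [-31, -40, -19, -28, -14] -> [62, 80, 38, 56, 28] -> [55, 73, 31, 49, 21]
  [12, 17, 14, 36, 6, 26, -13, -48, 50] -> [21, 26, 23, 45, 15, 35, -4, -39, 59] -> [21, 26, 23, 45, 15, 35, -4, 59] -> [-21, -26, -23, -45, -15, -35, 4, -59] -> [-28, -33, -30, -52, -22, -42, -3, -66] -> [56, 66, 60, 104, 44, 84, 6, 132] -> [49, 59, 53, 97, 37, 77, -1, 125]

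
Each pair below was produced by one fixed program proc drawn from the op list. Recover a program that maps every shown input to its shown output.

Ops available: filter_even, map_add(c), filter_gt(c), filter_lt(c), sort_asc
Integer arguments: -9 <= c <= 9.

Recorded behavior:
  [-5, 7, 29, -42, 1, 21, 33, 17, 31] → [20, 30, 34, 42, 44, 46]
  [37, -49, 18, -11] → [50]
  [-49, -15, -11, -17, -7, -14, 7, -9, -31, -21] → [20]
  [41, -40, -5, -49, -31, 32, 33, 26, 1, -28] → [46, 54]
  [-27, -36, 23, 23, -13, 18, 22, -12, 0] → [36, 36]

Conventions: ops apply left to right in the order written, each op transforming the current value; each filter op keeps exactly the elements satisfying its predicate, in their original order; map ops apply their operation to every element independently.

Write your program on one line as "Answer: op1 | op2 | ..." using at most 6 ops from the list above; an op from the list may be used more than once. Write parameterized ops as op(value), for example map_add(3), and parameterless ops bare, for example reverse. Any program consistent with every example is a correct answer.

map_add(5) | sort_asc | filter_gt(6) | filter_even | map_add(8)

Check, running the answer program on each example:
  [-5, 7, 29, -42, 1, 21, 33, 17, 31] -> [0, 12, 34, -37, 6, 26, 38, 22, 36] -> [-37, 0, 6, 12, 22, 26, 34, 36, 38] -> [12, 22, 26, 34, 36, 38] -> [12, 22, 26, 34, 36, 38] -> [20, 30, 34, 42, 44, 46]
  [37, -49, 18, -11] -> [42, -44, 23, -6] -> [-44, -6, 23, 42] -> [23, 42] -> [42] -> [50]
  [-49, -15, -11, -17, -7, -14, 7, -9, -31, -21] -> [-44, -10, -6, -12, -2, -9, 12, -4, -26, -16] -> [-44, -26, -16, -12, -10, -9, -6, -4, -2, 12] -> [12] -> [12] -> [20]
  [41, -40, -5, -49, -31, 32, 33, 26, 1, -28] -> [46, -35, 0, -44, -26, 37, 38, 31, 6, -23] -> [-44, -35, -26, -23, 0, 6, 31, 37, 38, 46] -> [31, 37, 38, 46] -> [38, 46] -> [46, 54]
  [-27, -36, 23, 23, -13, 18, 22, -12, 0] -> [-22, -31, 28, 28, -8, 23, 27, -7, 5] -> [-31, -22, -8, -7, 5, 23, 27, 28, 28] -> [23, 27, 28, 28] -> [28, 28] -> [36, 36]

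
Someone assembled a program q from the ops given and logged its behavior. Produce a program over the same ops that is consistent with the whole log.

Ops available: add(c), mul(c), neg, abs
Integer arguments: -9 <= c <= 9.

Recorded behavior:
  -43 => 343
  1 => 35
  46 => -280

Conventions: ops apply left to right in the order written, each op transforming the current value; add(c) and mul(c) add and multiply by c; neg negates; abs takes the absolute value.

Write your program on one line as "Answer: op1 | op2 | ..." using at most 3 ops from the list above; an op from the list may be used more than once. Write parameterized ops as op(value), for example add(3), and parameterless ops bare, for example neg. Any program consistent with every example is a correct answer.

add(-6) | mul(-1) | mul(7)

Check, running the answer program on each example:
  -43 -> -49 -> 49 -> 343
  1 -> -5 -> 5 -> 35
  46 -> 40 -> -40 -> -280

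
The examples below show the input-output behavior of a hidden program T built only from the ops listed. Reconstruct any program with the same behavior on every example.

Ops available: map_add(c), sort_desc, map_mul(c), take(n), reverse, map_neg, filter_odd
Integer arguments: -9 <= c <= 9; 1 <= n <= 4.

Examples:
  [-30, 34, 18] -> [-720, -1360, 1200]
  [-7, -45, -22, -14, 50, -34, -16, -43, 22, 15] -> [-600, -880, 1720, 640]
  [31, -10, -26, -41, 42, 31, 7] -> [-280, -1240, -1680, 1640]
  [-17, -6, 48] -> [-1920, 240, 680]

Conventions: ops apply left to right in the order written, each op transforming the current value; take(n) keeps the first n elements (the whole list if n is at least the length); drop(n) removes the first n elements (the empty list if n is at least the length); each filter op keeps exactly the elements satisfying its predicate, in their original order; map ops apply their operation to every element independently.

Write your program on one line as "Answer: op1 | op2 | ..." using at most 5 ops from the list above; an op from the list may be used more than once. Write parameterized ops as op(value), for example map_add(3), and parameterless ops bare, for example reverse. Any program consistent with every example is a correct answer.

reverse | take(4) | map_mul(-8) | map_mul(5)

Check, running the answer program on each example:
  [-30, 34, 18] -> [18, 34, -30] -> [18, 34, -30] -> [-144, -272, 240] -> [-720, -1360, 1200]
  [-7, -45, -22, -14, 50, -34, -16, -43, 22, 15] -> [15, 22, -43, -16, -34, 50, -14, -22, -45, -7] -> [15, 22, -43, -16] -> [-120, -176, 344, 128] -> [-600, -880, 1720, 640]
  [31, -10, -26, -41, 42, 31, 7] -> [7, 31, 42, -41, -26, -10, 31] -> [7, 31, 42, -41] -> [-56, -248, -336, 328] -> [-280, -1240, -1680, 1640]
  [-17, -6, 48] -> [48, -6, -17] -> [48, -6, -17] -> [-384, 48, 136] -> [-1920, 240, 680]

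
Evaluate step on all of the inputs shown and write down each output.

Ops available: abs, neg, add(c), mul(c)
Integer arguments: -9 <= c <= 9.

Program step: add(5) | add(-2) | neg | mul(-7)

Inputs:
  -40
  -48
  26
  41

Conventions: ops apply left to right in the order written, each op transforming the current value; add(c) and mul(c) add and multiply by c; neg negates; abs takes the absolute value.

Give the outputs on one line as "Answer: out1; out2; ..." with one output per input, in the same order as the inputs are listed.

Execution, op by op:
  -40 -> -35 -> -37 -> 37 -> -259
  -48 -> -43 -> -45 -> 45 -> -315
  26 -> 31 -> 29 -> -29 -> 203
  41 -> 46 -> 44 -> -44 -> 308

-259; -315; 203; 308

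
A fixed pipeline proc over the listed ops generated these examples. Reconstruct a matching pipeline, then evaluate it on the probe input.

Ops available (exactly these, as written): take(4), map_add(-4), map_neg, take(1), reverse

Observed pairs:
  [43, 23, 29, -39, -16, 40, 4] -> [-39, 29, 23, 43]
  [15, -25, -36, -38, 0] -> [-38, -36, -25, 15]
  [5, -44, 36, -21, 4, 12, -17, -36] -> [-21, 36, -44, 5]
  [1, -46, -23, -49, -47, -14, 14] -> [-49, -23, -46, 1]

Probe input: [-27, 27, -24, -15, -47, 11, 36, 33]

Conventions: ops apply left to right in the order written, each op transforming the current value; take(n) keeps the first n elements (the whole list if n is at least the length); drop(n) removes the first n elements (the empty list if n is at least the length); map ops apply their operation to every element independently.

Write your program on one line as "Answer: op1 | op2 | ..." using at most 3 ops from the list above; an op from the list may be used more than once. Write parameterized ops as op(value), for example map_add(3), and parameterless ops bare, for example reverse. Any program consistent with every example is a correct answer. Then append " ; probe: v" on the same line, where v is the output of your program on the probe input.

take(4) | reverse ; probe: [-15, -24, 27, -27]

Check, running the answer program on each example:
  [43, 23, 29, -39, -16, 40, 4] -> [43, 23, 29, -39] -> [-39, 29, 23, 43]
  [15, -25, -36, -38, 0] -> [15, -25, -36, -38] -> [-38, -36, -25, 15]
  [5, -44, 36, -21, 4, 12, -17, -36] -> [5, -44, 36, -21] -> [-21, 36, -44, 5]
  [1, -46, -23, -49, -47, -14, 14] -> [1, -46, -23, -49] -> [-49, -23, -46, 1]
  probe: [-27, 27, -24, -15, -47, 11, 36, 33] -> [-27, 27, -24, -15] -> [-15, -24, 27, -27]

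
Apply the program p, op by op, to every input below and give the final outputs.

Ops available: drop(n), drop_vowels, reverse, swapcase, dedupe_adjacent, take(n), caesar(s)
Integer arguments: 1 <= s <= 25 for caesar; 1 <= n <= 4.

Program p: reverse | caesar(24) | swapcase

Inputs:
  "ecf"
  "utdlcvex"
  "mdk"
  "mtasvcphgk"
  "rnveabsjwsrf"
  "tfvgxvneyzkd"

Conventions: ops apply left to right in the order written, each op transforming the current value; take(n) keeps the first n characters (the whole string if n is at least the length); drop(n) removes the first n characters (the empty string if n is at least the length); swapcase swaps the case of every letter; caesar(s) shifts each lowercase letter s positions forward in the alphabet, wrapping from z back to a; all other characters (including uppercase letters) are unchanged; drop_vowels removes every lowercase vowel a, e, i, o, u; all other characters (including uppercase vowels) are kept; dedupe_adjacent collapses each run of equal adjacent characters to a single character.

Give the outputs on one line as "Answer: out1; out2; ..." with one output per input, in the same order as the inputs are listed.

Execution, op by op:
  "ecf" -> "fce" -> "dac" -> "DAC"
  "utdlcvex" -> "xevcldtu" -> "vctajbrs" -> "VCTAJBRS"
  "mdk" -> "kdm" -> "ibk" -> "IBK"
  "mtasvcphgk" -> "kghpcvsatm" -> "iefnatqyrk" -> "IEFNATQYRK"
  "rnveabsjwsrf" -> "frswjsbaevnr" -> "dpquhqzyctlp" -> "DPQUHQZYCTLP"
  "tfvgxvneyzkd" -> "dkzyenvxgvft" -> "bixwcltvetdr" -> "BIXWCLTVETDR"

"DAC"; "VCTAJBRS"; "IBK"; "IEFNATQYRK"; "DPQUHQZYCTLP"; "BIXWCLTVETDR"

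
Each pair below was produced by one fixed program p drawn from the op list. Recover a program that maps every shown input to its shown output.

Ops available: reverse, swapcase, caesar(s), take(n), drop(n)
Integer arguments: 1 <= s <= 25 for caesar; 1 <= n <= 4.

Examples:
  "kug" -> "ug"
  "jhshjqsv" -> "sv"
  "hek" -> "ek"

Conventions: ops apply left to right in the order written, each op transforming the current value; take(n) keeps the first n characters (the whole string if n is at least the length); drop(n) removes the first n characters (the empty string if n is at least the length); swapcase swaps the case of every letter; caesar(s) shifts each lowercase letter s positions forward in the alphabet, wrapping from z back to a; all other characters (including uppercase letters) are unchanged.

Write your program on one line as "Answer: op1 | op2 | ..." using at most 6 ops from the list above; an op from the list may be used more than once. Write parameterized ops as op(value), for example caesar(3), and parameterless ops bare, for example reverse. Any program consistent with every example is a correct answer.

swapcase | reverse | take(2) | reverse | swapcase

Check, running the answer program on each example:
  "kug" -> "KUG" -> "GUK" -> "GU" -> "UG" -> "ug"
  "jhshjqsv" -> "JHSHJQSV" -> "VSQJHSHJ" -> "VS" -> "SV" -> "sv"
  "hek" -> "HEK" -> "KEH" -> "KE" -> "EK" -> "ek"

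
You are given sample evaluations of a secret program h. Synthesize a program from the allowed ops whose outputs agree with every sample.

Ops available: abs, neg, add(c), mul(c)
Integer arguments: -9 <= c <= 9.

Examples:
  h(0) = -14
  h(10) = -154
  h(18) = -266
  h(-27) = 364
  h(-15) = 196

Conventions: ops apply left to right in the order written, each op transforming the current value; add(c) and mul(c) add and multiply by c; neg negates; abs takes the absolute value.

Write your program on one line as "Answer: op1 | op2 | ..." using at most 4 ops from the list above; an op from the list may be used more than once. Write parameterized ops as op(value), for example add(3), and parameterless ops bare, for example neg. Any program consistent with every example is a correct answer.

add(1) | mul(-7) | mul(-2) | neg

Check, running the answer program on each example:
  0 -> 1 -> -7 -> 14 -> -14
  10 -> 11 -> -77 -> 154 -> -154
  18 -> 19 -> -133 -> 266 -> -266
  -27 -> -26 -> 182 -> -364 -> 364
  -15 -> -14 -> 98 -> -196 -> 196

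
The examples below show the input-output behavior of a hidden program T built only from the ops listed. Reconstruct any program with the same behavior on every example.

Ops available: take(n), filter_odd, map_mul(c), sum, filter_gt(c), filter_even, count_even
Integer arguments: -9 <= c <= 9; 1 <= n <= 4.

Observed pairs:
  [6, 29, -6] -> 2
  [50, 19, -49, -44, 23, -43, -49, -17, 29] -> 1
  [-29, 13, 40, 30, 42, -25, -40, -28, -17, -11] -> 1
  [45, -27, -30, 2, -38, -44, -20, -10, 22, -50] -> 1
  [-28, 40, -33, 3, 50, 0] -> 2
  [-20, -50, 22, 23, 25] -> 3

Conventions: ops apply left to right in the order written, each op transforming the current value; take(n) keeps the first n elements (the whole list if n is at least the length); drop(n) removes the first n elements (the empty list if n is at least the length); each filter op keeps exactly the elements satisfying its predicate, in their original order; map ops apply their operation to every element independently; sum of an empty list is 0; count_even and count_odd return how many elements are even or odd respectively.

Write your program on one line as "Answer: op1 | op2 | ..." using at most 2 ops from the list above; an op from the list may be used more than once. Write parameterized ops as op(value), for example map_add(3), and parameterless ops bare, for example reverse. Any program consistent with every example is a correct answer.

take(3) | count_even

Check, running the answer program on each example:
  [6, 29, -6] -> [6, 29, -6] -> 2
  [50, 19, -49, -44, 23, -43, -49, -17, 29] -> [50, 19, -49] -> 1
  [-29, 13, 40, 30, 42, -25, -40, -28, -17, -11] -> [-29, 13, 40] -> 1
  [45, -27, -30, 2, -38, -44, -20, -10, 22, -50] -> [45, -27, -30] -> 1
  [-28, 40, -33, 3, 50, 0] -> [-28, 40, -33] -> 2
  [-20, -50, 22, 23, 25] -> [-20, -50, 22] -> 3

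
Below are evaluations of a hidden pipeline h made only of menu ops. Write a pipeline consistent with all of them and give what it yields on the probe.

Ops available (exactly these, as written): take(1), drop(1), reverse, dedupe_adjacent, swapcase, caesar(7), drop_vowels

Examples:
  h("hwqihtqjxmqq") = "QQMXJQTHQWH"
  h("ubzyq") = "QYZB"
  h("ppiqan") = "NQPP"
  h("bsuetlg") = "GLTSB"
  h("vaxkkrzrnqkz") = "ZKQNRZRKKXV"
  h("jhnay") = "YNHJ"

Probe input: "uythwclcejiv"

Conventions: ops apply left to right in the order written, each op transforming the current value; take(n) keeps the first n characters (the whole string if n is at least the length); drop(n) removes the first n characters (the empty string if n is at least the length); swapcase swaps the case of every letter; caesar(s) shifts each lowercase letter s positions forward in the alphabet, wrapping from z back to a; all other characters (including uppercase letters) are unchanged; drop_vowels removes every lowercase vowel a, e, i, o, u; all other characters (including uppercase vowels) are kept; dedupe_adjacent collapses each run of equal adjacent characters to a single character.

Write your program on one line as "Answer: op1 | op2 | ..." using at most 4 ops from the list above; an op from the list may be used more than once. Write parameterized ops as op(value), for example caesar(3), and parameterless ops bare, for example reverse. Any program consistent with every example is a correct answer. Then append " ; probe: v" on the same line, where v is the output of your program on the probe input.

reverse | drop_vowels | swapcase ; probe: "VJCLCWHTY"

Check, running the answer program on each example:
  "hwqihtqjxmqq" -> "qqmxjqthiqwh" -> "qqmxjqthqwh" -> "QQMXJQTHQWH"
  "ubzyq" -> "qyzbu" -> "qyzb" -> "QYZB"
  "ppiqan" -> "naqipp" -> "nqpp" -> "NQPP"
  "bsuetlg" -> "glteusb" -> "gltsb" -> "GLTSB"
  "vaxkkrzrnqkz" -> "zkqnrzrkkxav" -> "zkqnrzrkkxv" -> "ZKQNRZRKKXV"
  "jhnay" -> "yanhj" -> "ynhj" -> "YNHJ"
  probe: "uythwclcejiv" -> "vijeclcwhtyu" -> "vjclcwhty" -> "VJCLCWHTY"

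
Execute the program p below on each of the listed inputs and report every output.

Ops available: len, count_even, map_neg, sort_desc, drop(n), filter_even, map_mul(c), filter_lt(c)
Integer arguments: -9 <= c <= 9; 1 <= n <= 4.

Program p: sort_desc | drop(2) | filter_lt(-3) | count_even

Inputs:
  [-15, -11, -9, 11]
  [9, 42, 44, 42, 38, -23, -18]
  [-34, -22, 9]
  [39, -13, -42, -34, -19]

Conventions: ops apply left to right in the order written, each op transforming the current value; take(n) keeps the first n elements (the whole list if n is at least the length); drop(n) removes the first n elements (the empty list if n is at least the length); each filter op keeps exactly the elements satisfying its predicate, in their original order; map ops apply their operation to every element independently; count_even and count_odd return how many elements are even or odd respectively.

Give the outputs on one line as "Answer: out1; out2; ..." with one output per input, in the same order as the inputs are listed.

0; 1; 1; 2

Execution, op by op:
  [-15, -11, -9, 11] -> [11, -9, -11, -15] -> [-11, -15] -> [-11, -15] -> 0
  [9, 42, 44, 42, 38, -23, -18] -> [44, 42, 42, 38, 9, -18, -23] -> [42, 38, 9, -18, -23] -> [-18, -23] -> 1
  [-34, -22, 9] -> [9, -22, -34] -> [-34] -> [-34] -> 1
  [39, -13, -42, -34, -19] -> [39, -13, -19, -34, -42] -> [-19, -34, -42] -> [-19, -34, -42] -> 2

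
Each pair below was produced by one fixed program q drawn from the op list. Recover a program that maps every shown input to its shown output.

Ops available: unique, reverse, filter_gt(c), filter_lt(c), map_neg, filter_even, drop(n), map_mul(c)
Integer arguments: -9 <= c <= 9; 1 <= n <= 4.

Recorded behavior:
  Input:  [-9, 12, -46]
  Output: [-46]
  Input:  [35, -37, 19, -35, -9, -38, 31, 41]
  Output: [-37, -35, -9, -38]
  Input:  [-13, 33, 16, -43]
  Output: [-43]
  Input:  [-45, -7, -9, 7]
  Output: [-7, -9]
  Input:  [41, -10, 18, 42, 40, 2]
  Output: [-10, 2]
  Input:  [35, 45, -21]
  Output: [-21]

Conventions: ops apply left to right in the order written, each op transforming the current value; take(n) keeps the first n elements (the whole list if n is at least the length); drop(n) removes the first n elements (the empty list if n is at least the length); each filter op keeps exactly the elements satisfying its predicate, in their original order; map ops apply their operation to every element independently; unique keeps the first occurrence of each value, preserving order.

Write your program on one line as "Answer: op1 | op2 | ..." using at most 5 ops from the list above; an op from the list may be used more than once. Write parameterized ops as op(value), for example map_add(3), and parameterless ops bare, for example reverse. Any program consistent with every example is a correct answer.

map_neg | drop(1) | filter_gt(-7) | map_neg

Check, running the answer program on each example:
  [-9, 12, -46] -> [9, -12, 46] -> [-12, 46] -> [46] -> [-46]
  [35, -37, 19, -35, -9, -38, 31, 41] -> [-35, 37, -19, 35, 9, 38, -31, -41] -> [37, -19, 35, 9, 38, -31, -41] -> [37, 35, 9, 38] -> [-37, -35, -9, -38]
  [-13, 33, 16, -43] -> [13, -33, -16, 43] -> [-33, -16, 43] -> [43] -> [-43]
  [-45, -7, -9, 7] -> [45, 7, 9, -7] -> [7, 9, -7] -> [7, 9] -> [-7, -9]
  [41, -10, 18, 42, 40, 2] -> [-41, 10, -18, -42, -40, -2] -> [10, -18, -42, -40, -2] -> [10, -2] -> [-10, 2]
  [35, 45, -21] -> [-35, -45, 21] -> [-45, 21] -> [21] -> [-21]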